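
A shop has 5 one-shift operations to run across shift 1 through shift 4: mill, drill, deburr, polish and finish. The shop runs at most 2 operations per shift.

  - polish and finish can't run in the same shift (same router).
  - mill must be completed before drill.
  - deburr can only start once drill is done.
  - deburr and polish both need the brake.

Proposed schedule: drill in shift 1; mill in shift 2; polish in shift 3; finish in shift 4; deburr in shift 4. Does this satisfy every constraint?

polish and finish can't run in the same shift (same router) — holds.
deburr can only start once drill is done — holds.
The shop runs at most 2 operations per shift — holds.
deburr and polish both need the brake — holds.
mill must be completed before drill — violated.

No. mill must be completed before drill is not satisfied.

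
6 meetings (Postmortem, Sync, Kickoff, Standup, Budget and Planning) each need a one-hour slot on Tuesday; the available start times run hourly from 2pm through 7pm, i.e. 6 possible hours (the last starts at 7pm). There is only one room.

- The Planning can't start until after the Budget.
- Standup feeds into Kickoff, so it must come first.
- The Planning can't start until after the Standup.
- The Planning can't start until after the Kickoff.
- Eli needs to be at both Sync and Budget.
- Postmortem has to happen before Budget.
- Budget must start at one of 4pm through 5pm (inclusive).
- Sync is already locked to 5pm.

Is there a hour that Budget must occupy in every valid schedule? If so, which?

Budget's window is 4pm–5pm.
Sync is fixed at 5pm, and Budget can't share a hour with Sync.
So Budget must be 4pm.

4pm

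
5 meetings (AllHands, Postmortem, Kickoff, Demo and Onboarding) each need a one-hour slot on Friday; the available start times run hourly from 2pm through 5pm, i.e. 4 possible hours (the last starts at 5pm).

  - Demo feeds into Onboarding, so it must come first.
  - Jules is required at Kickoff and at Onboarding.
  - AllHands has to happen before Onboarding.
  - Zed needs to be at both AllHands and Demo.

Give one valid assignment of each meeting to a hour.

Onboarding in 4pm; Demo in 3pm; Kickoff in 2pm; Postmortem in 2pm; AllHands in 2pm

Checking: Demo(3pm) before Onboarding(4pm); AllHands(2pm) before Onboarding(4pm); Kickoff(2pm) != Onboarding(4pm); AllHands(2pm) != Demo(3pm).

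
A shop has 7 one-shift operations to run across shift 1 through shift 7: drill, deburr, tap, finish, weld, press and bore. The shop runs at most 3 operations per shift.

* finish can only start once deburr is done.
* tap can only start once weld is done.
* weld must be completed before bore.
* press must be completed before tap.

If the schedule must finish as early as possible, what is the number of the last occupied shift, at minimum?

3

The precedence chain requires at least 2 distinct shifts.
With at most 3 per shift and 7 operations, at least 3 shifts are needed.
3 works (last occupied shift: shift 3): for example finish -> shift 2, tap -> shift 2, deburr -> shift 1, press -> shift 1, weld -> shift 1, bore -> shift 2, drill -> shift 3.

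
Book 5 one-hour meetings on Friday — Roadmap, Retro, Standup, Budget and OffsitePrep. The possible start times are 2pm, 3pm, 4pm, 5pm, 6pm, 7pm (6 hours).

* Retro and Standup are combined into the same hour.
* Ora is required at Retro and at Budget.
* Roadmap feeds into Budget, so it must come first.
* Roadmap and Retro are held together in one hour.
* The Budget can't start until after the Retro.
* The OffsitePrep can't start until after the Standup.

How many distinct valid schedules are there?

55

Splitting on Roadmap: it can be 2pm (25), 3pm (16), 4pm (9), 5pm (4), 6pm (1). Listing each branch's schedules as (Retro, Standup, Budget, OffsitePrep):
Roadmap=2pm: (2pm,2pm,3pm,3pm) (2pm,2pm,3pm,4pm) (2pm,2pm,3pm,5pm) (2pm,2pm,3pm,6pm) (2pm,2pm,3pm,7pm) (2pm,2pm,4pm,3pm) (2pm,2pm,4pm,4pm) (2pm,2pm,4pm,5pm) (2pm,2pm,4pm,6pm) (2pm,2pm,4pm,7pm) (2pm,2pm,5pm,3pm) (2pm,2pm,5pm,4pm) (2pm,2pm,5pm,5pm) (2pm,2pm,5pm,6pm) (2pm,2pm,5pm,7pm) (2pm,2pm,6pm,3pm) (2pm,2pm,6pm,4pm) (2pm,2pm,6pm,5pm) (2pm,2pm,6pm,6pm) (2pm,2pm,6pm,7pm) (2pm,2pm,7pm,3pm) (2pm,2pm,7pm,4pm) (2pm,2pm,7pm,5pm) (2pm,2pm,7pm,6pm) (2pm,2pm,7pm,7pm) — 25.
Roadmap=3pm: (3pm,3pm,4pm,4pm) (3pm,3pm,4pm,5pm) (3pm,3pm,4pm,6pm) (3pm,3pm,4pm,7pm) (3pm,3pm,5pm,4pm) (3pm,3pm,5pm,5pm) (3pm,3pm,5pm,6pm) (3pm,3pm,5pm,7pm) (3pm,3pm,6pm,4pm) (3pm,3pm,6pm,5pm) (3pm,3pm,6pm,6pm) (3pm,3pm,6pm,7pm) (3pm,3pm,7pm,4pm) (3pm,3pm,7pm,5pm) (3pm,3pm,7pm,6pm) (3pm,3pm,7pm,7pm) — 16.
Roadmap=4pm: (4pm,4pm,5pm,5pm) (4pm,4pm,5pm,6pm) (4pm,4pm,5pm,7pm) (4pm,4pm,6pm,5pm) (4pm,4pm,6pm,6pm) (4pm,4pm,6pm,7pm) (4pm,4pm,7pm,5pm) (4pm,4pm,7pm,6pm) (4pm,4pm,7pm,7pm) — 9.
Roadmap=5pm: (5pm,5pm,6pm,6pm) (5pm,5pm,6pm,7pm) (5pm,5pm,7pm,6pm) (5pm,5pm,7pm,7pm) — 4.
Roadmap=6pm: (6pm,6pm,7pm,7pm) — 1.
Summing: 25 + 16 + 9 + 4 + 1 = 55.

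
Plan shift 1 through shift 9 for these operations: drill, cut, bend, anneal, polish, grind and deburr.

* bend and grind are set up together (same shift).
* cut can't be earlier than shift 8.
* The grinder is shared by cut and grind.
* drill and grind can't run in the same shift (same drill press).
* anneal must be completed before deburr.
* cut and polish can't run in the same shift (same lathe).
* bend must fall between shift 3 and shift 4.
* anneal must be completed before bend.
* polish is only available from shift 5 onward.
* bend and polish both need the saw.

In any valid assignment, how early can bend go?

shift 3

Bend is available from shift 3; bend's own window allows nothing later than shift 4.
bend at shift 3 is achievable: anneal -> shift 1; polish -> shift 5; deburr -> shift 2; drill -> shift 1; grind -> shift 3; cut -> shift 8; bend -> shift 3.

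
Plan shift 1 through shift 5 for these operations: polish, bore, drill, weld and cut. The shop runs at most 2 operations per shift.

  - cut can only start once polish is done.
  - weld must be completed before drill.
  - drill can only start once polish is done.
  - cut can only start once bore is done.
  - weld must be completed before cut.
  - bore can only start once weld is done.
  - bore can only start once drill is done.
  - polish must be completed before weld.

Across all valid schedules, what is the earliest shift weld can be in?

Precedence pushes weld to at least shift 2; downstream work caps weld at shift 2.
weld at shift 2 is achievable: cut -> shift 5; polish -> shift 1; drill -> shift 3; bore -> shift 4; weld -> shift 2.

shift 2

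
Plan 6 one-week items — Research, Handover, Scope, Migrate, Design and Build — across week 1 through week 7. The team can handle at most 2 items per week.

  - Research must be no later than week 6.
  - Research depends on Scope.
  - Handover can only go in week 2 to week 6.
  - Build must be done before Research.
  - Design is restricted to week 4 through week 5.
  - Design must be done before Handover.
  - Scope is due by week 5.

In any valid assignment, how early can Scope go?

Scope's own window allows nothing later than week 5.
Scope at week 1 is achievable: Scope=week 1; Handover=week 5; Design=week 4; Migrate=week 2; Build=week 1; Research=week 2.

week 1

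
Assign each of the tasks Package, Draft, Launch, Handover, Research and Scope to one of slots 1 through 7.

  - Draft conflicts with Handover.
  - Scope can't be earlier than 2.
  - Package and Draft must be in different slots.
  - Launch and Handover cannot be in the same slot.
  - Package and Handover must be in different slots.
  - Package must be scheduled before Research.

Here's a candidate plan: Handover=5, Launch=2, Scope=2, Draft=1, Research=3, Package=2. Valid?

Yes

Package and Draft must be in different slots — holds.
Package and Handover must be in different slots — holds.
Draft conflicts with Handover — holds.
Package must be scheduled before Research — holds.
Scope can't be earlier than 2 — holds.
Launch and Handover cannot be in the same slot — holds.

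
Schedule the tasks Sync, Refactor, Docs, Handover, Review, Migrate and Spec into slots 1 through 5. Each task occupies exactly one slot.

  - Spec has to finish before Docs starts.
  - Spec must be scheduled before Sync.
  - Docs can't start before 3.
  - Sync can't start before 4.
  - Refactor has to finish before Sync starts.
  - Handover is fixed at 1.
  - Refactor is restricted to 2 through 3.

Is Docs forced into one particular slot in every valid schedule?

Docs can be 3 (e.g. Spec=1, Migrate=1, Docs=3, Refactor=2, Sync=4, Review=1, Handover=1) or 4 (e.g. Handover in 1, Docs in 4, Migrate in 1, Spec in 1, Refactor in 2, Sync in 4, Review in 1).

No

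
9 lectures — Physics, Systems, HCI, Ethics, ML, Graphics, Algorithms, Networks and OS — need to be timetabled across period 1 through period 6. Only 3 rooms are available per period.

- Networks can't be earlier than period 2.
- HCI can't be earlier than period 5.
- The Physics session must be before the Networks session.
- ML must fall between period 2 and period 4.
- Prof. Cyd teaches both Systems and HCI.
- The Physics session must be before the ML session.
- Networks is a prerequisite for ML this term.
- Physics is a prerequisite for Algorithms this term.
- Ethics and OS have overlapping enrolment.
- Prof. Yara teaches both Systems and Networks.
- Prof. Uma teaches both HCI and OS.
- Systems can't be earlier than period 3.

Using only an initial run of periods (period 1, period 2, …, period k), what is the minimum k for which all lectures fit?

The precedence chain requires at least 3 distinct periods.
With at most 3 per period and 9 lectures, at least 3 periods are needed.
HCI can't be placed before period 5, so the schedule must run through at least period 5.
5 works (last occupied period: period 5): for example HCI=period 5, Graphics=period 1, Physics=period 1, Algorithms=period 2, OS=period 2, Systems=period 3, Ethics=period 1, Networks=period 2, ML=period 3.

5 periods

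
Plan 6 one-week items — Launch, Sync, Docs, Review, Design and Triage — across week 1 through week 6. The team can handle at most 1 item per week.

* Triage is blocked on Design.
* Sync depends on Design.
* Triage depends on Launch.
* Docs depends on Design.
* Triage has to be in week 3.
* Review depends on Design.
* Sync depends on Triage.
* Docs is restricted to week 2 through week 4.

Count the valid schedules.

4

Enumerating: Review=week 6, Triage=week 3, Launch=week 2, Sync=week 5, Design=week 1, Docs=week 4 | Review -> week 5, Launch -> week 2, Design -> week 1, Sync -> week 6, Triage -> week 3, Docs -> week 4 | Docs=week 4; Launch=week 1; Sync=week 5; Triage=week 3; Design=week 2; Review=week 6 | Triage=week 3, Launch=week 1, Design=week 2, Docs=week 4, Review=week 5, Sync=week 6.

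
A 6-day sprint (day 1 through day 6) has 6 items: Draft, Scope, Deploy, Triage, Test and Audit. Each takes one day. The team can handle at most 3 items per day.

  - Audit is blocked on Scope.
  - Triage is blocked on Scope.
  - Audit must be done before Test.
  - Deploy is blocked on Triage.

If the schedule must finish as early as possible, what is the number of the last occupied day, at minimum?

day 3

The precedence chain requires at least 3 distinct days.
With at most 3 per day and 6 work items, at least 2 days are needed.
3 works (last occupied day: day 3): for example Draft=day 1, Triage=day 2, Test=day 3, Deploy=day 3, Audit=day 2, Scope=day 1.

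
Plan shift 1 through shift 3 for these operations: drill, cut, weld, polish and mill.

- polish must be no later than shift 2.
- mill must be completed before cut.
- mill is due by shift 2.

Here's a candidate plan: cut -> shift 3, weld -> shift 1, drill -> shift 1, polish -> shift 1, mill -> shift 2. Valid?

Yes

mill must be completed before cut — holds.
polish must be no later than shift 2 — holds.
mill is due by shift 2 — holds.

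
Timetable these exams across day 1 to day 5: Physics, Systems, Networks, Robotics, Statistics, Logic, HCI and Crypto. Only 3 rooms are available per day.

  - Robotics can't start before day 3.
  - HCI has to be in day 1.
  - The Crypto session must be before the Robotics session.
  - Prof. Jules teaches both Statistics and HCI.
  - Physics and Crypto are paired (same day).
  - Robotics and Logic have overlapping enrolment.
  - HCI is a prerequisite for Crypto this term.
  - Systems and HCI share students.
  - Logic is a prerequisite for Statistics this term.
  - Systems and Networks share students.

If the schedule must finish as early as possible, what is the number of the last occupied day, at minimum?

3

The precedence chain requires at least 3 distinct days.
With at most 3 per day and 8 exams, at least 3 days are needed.
3 works (last occupied day: day 3): for example Logic in day 1; Networks in day 1; Systems in day 3; Physics in day 2; Robotics in day 3; Crypto in day 2; HCI in day 1; Statistics in day 2.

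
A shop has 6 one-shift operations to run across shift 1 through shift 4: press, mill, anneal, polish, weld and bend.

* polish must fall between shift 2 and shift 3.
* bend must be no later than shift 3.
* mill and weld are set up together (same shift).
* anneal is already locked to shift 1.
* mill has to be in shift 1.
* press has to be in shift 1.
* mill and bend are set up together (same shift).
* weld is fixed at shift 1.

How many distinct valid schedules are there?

2

Enumerating: press -> shift 1; anneal -> shift 1; polish -> shift 2; bend -> shift 1; weld -> shift 1; mill -> shift 1 | anneal -> shift 1, polish -> shift 3, mill -> shift 1, press -> shift 1, bend -> shift 1, weld -> shift 1.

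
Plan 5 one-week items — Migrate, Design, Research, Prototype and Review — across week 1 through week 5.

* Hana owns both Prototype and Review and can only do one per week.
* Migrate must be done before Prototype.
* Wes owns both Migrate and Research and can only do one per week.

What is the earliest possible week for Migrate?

Downstream work caps Migrate at week 4.
Migrate at week 1 is achievable: Review -> week 1; Migrate -> week 1; Design -> week 1; Research -> week 2; Prototype -> week 2.

week 1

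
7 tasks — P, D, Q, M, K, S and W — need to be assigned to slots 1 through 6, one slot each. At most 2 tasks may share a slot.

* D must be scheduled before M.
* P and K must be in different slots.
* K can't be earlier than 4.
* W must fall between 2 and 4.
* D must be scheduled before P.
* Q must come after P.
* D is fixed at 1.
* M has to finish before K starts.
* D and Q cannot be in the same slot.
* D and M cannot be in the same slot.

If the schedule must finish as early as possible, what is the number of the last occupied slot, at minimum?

4

The precedence chain requires at least 3 distinct slots.
With at most 2 per slot and 7 tasks, at least 4 slots are needed.
K can't be placed before 4, so the schedule must run through at least slot 4.
4 works (last occupied slot: 4): for example S -> 1, K -> 4, M -> 3, W -> 2, P -> 2, D -> 1, Q -> 3.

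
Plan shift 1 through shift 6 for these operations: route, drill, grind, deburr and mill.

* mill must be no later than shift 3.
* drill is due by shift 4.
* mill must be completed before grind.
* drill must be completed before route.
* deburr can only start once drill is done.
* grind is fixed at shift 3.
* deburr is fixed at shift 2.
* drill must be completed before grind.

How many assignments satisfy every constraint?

Splitting on route: it can be shift 2 (2), shift 3 (2), shift 4 (2), shift 5 (2), shift 6 (2). Listing each branch's schedules as (drill, grind, deburr, mill) by shift number:
route=shift 2: (1,3,2,1) (1,3,2,2) — 2.
route=shift 3: (1,3,2,1) (1,3,2,2) — 2.
route=shift 4: (1,3,2,1) (1,3,2,2) — 2.
route=shift 5: (1,3,2,1) (1,3,2,2) — 2.
route=shift 6: (1,3,2,1) (1,3,2,2) — 2.
Summing: 2 + 2 + 2 + 2 + 2 = 10.

10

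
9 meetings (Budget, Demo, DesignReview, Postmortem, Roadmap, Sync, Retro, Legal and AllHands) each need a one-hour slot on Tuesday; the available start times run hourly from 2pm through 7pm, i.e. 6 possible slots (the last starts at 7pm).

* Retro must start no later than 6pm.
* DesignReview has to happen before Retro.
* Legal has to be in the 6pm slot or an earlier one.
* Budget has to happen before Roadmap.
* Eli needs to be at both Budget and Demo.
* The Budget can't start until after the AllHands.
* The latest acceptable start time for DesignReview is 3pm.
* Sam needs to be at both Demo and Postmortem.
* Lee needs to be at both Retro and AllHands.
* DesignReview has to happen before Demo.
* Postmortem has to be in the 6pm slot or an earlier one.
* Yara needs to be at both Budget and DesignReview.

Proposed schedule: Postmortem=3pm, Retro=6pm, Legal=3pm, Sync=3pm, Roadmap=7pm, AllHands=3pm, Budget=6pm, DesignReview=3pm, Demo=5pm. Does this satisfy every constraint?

DesignReview has to happen before Retro — holds.
The Budget can't start until after the AllHands — holds.
Postmortem has to be in the 6pm slot or an earlier one — holds.
Sam needs to be at both Demo and Postmortem — holds.
DesignReview has to happen before Demo — holds.
Lee needs to be at both Retro and AllHands — holds.
Budget has to happen before Roadmap — holds.
Eli needs to be at both Budget and Demo — holds.
Legal has to be in the 6pm slot or an earlier one — holds.
Yara needs to be at both Budget and DesignReview — holds.
The latest acceptable start time for DesignReview is 3pm — holds.
Retro must start no later than 6pm — holds.

Valid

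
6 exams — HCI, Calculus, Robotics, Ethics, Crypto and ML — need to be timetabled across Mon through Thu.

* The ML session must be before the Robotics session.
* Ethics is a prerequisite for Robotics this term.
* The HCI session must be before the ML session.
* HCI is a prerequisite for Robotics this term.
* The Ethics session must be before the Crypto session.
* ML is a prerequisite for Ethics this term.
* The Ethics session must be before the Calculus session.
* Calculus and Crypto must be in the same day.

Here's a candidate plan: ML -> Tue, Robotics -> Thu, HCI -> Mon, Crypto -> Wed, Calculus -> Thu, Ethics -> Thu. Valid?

No. The Ethics session must be before the Crypto session is not satisfied.

Calculus and Crypto must be in the same day — violated.
The Ethics session must be before the Crypto session — violated.
The HCI session must be before the ML session — holds.
HCI is a prerequisite for Robotics this term — holds.
The Ethics session must be before the Calculus session — violated.
The ML session must be before the Robotics session — holds.
ML is a prerequisite for Ethics this term — holds.
Ethics is a prerequisite for Robotics this term — violated.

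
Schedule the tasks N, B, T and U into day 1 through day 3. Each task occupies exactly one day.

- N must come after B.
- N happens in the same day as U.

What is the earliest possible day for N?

Precedence pushes N to at least day 2.
N at day 2 is achievable: U -> day 2; N -> day 2; B -> day 1; T -> day 1.

day 2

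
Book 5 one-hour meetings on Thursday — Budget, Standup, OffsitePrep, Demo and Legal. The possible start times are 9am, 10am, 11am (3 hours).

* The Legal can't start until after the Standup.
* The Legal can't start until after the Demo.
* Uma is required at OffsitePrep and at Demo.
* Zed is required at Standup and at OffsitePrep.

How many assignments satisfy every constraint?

Splitting on Budget: it can be 9am (8), 10am (8), 11am (8). Listing each branch's schedules as (Standup, OffsitePrep, Demo, Legal):
Budget=9am: (9am,10am,9am,10am) (9am,10am,9am,11am) (9am,11am,9am,10am) (9am,11am,9am,11am) (9am,11am,10am,11am) (10am,9am,10am,11am) (10am,11am,9am,11am) (10am,11am,10am,11am) — 8.
Budget=10am: (9am,10am,9am,10am) (9am,10am,9am,11am) (9am,11am,9am,10am) (9am,11am,9am,11am) (9am,11am,10am,11am) (10am,9am,10am,11am) (10am,11am,9am,11am) (10am,11am,10am,11am) — 8.
Budget=11am: (9am,10am,9am,10am) (9am,10am,9am,11am) (9am,11am,9am,10am) (9am,11am,9am,11am) (9am,11am,10am,11am) (10am,9am,10am,11am) (10am,11am,9am,11am) (10am,11am,10am,11am) — 8.
Summing: 8 + 8 + 8 = 24.

24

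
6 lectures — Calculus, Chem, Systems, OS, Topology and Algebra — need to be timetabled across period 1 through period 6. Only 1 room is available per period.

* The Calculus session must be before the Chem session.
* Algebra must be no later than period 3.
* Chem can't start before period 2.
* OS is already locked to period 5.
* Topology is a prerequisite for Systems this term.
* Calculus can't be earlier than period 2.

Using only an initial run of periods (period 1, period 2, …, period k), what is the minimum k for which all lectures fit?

6 periods

The precedence chain requires at least 2 distinct periods.
With at most 1 per period and 6 lectures, at least 6 periods are needed.
OS can't be placed before period 5, so the schedule must run through at least period 5.
6 works (last occupied period: period 6): for example OS=period 5, Calculus=period 2, Topology=period 4, Algebra=period 1, Systems=period 6, Chem=period 3.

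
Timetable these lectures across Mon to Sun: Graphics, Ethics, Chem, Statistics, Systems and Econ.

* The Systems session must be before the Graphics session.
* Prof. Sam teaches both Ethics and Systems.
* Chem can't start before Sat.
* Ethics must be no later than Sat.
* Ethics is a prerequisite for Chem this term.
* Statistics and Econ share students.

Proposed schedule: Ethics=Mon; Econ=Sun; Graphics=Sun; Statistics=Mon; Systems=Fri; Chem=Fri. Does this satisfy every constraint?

Invalid. Chem can't start before Sat.

Ethics must be no later than Sat — holds.
Statistics and Econ share students — holds.
Ethics is a prerequisite for Chem this term — holds.
The Systems session must be before the Graphics session — holds.
Chem can't start before Sat — violated.
Prof. Sam teaches both Ethics and Systems — holds.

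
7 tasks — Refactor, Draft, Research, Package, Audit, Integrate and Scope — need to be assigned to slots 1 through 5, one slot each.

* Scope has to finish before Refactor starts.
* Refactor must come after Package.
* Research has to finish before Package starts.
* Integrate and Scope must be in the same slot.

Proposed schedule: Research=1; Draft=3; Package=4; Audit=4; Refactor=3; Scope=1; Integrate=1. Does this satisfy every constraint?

No. Refactor must come after Package is not satisfied.

Scope has to finish before Refactor starts — holds.
Refactor must come after Package — violated.
Research has to finish before Package starts — holds.
Integrate and Scope must be in the same slot — holds.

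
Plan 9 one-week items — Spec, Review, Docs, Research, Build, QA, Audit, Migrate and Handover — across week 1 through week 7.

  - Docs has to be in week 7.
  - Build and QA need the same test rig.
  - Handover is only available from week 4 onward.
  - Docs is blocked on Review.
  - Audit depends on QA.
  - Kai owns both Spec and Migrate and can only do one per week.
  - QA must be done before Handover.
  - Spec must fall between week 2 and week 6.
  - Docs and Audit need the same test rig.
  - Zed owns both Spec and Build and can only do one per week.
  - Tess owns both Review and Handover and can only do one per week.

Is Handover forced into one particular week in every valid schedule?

Handover can be week 4 (e.g. Docs in week 7; Spec in week 2; Audit in week 2; Build in week 3; Research in week 1; Handover in week 4; Migrate in week 1; Review in week 1; QA in week 1) or week 5 (e.g. Spec in week 2; Handover in week 5; Audit in week 2; Docs in week 7; Migrate in week 1; Review in week 1; Build in week 3; QA in week 1; Research in week 1).

No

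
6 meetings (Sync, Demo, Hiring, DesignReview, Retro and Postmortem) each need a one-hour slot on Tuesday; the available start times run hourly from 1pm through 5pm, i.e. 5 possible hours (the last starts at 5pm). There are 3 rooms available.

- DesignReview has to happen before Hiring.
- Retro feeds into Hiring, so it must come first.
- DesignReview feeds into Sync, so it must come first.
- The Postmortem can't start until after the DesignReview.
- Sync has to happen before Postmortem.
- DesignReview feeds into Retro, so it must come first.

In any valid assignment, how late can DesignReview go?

3pm

Downstream work caps DesignReview at 3pm.
DesignReview at 3pm is achievable: Hiring in 5pm, Sync in 4pm, Retro in 4pm, DesignReview in 3pm, Postmortem in 5pm, Demo in 1pm.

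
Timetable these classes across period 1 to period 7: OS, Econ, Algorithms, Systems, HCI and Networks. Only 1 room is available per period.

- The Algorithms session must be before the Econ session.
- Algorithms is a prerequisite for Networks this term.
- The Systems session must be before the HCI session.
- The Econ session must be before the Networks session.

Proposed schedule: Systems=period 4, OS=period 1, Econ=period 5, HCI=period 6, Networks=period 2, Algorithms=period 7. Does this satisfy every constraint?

No. Algorithms is a prerequisite for Networks this term is not satisfied.

Only 1 room is available per period — holds.
The Algorithms session must be before the Econ session — violated.
The Econ session must be before the Networks session — violated.
Algorithms is a prerequisite for Networks this term — violated.
The Systems session must be before the HCI session — holds.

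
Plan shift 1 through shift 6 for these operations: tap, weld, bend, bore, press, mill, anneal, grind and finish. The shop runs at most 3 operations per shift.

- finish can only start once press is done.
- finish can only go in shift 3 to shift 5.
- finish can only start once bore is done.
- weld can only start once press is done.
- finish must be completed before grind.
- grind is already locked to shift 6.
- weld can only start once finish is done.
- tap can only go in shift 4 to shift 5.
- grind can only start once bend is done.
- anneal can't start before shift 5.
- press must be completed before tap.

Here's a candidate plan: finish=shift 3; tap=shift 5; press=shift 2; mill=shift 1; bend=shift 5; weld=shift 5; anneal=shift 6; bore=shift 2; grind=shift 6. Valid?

tap can only go in shift 4 to shift 5 — holds.
finish must be completed before grind — holds.
finish can only start once press is done — holds.
press must be completed before tap — holds.
anneal can't start before shift 5 — holds.
finish can only start once bore is done — holds.
grind can only start once bend is done — holds.
grind is already locked to shift 6 — holds.
The shop runs at most 3 operations per shift — holds.
weld can only start once press is done — holds.
finish can only go in shift 3 to shift 5 — holds.
weld can only start once finish is done — holds.

Valid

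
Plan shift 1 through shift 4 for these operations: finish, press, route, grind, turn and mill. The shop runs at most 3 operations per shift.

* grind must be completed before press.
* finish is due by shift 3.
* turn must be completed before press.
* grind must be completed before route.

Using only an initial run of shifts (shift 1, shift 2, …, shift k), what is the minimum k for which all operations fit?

2

The precedence chain requires at least 2 distinct shifts.
With at most 3 per shift and 6 operations, at least 2 shifts are needed.
2 works (last occupied shift: shift 2): for example route -> shift 2; turn -> shift 1; press -> shift 2; grind -> shift 1; mill -> shift 2; finish -> shift 1.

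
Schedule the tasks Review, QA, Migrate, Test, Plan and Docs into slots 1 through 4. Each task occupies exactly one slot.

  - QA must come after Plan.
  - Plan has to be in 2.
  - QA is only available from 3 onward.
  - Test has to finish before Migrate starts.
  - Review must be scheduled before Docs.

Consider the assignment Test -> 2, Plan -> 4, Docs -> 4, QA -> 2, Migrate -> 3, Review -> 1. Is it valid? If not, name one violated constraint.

Plan has to be in 2 — violated.
Review must be scheduled before Docs — holds.
Test has to finish before Migrate starts — holds.
QA must come after Plan — violated.
QA is only available from 3 onward — violated.

No — it violates: QA must come after Plan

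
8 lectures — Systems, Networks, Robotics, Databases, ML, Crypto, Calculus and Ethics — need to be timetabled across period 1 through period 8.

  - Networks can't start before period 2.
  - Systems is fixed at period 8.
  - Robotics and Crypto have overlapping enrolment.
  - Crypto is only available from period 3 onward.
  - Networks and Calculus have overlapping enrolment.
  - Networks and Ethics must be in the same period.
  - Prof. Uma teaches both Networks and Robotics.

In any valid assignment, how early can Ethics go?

Ethics must be in the same period as Networks, which can't be before period 2, so Ethics is at least period 2.
Ethics at period 2 is achievable: Ethics in period 2; Databases in period 1; ML in period 1; Robotics in period 1; Crypto in period 3; Networks in period 2; Calculus in period 1; Systems in period 8.

period 2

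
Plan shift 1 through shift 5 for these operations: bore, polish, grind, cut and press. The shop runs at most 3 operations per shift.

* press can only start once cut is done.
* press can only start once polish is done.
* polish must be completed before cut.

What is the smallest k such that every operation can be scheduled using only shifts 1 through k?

3

The precedence chain requires at least 3 distinct shifts.
With at most 3 per shift and 5 operations, at least 2 shifts are needed.
3 works (last occupied shift: shift 3): for example bore in shift 1; press in shift 3; cut in shift 2; polish in shift 1; grind in shift 1.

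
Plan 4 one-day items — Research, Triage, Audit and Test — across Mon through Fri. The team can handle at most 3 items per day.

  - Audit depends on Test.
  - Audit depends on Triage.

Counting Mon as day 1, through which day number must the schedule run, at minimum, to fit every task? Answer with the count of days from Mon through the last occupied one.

The precedence chain requires at least 2 distinct days.
With at most 3 per day and 4 tasks, at least 2 days are needed.
2 works (last occupied day: Tue): for example Audit -> Tue, Research -> Mon, Triage -> Mon, Test -> Mon.

2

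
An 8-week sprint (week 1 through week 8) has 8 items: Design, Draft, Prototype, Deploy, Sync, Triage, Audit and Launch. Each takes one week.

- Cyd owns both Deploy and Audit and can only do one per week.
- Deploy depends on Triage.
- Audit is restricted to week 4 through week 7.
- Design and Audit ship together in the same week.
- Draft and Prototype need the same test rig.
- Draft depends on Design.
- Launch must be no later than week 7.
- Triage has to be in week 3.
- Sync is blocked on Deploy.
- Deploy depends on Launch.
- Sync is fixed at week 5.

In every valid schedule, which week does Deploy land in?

week 4

Triage is fixed at week 3 and must come before Deploy, so Deploy is at least week 4.
Sync is fixed at week 5 and must come after Deploy, so Deploy is at most week 4.
So Deploy must be week 4.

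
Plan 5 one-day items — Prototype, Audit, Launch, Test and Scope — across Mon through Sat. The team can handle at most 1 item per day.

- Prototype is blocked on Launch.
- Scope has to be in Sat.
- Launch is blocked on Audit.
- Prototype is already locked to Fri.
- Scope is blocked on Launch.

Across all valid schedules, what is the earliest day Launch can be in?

Tue

Precedence pushes Launch to at least Tue; downstream work caps Launch at Thu.
Launch at Tue is achievable: Audit -> Mon; Prototype -> Fri; Launch -> Tue; Test -> Wed; Scope -> Sat.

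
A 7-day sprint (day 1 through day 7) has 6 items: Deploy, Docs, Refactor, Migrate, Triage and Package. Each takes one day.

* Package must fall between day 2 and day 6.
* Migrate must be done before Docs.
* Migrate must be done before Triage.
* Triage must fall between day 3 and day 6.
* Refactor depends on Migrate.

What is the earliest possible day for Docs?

day 2

Precedence pushes Docs to at least day 2.
Docs at day 2 is achievable: Triage in day 3; Deploy in day 1; Docs in day 2; Package in day 2; Refactor in day 2; Migrate in day 1.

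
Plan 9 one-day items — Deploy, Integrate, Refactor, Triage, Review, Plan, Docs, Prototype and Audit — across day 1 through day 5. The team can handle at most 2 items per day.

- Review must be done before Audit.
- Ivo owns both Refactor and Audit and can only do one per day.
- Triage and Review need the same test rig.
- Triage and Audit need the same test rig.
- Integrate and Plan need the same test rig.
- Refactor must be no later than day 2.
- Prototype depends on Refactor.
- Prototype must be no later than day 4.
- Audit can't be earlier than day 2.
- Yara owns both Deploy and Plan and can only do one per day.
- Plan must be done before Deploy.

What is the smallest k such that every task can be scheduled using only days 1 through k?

5

The precedence chain requires at least 2 distinct days.
With at most 2 per day and 9 tasks, at least 5 days are needed.
5 works (last occupied day: day 5): for example Prototype -> day 2; Plan -> day 3; Docs -> day 5; Deploy -> day 4; Integrate -> day 4; Review -> day 1; Refactor -> day 1; Triage -> day 3; Audit -> day 2.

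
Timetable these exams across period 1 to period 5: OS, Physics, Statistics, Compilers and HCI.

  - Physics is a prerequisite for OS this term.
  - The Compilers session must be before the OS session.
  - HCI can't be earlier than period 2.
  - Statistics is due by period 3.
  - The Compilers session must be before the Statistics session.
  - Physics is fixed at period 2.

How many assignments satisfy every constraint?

Splitting on OS: it can be period 3 (12), period 4 (12), period 5 (12). Listing each branch's schedules as (Physics, Statistics, Compilers, HCI) by period number:
OS=period 3: (2,2,1,2) (2,2,1,3) (2,2,1,4) (2,2,1,5) (2,3,1,2) (2,3,1,3) (2,3,1,4) (2,3,1,5) (2,3,2,2) (2,3,2,3) (2,3,2,4) (2,3,2,5) — 12.
OS=period 4: (2,2,1,2) (2,2,1,3) (2,2,1,4) (2,2,1,5) (2,3,1,2) (2,3,1,3) (2,3,1,4) (2,3,1,5) (2,3,2,2) (2,3,2,3) (2,3,2,4) (2,3,2,5) — 12.
OS=period 5: (2,2,1,2) (2,2,1,3) (2,2,1,4) (2,2,1,5) (2,3,1,2) (2,3,1,3) (2,3,1,4) (2,3,1,5) (2,3,2,2) (2,3,2,3) (2,3,2,4) (2,3,2,5) — 12.
Summing: 12 + 12 + 12 = 36.

36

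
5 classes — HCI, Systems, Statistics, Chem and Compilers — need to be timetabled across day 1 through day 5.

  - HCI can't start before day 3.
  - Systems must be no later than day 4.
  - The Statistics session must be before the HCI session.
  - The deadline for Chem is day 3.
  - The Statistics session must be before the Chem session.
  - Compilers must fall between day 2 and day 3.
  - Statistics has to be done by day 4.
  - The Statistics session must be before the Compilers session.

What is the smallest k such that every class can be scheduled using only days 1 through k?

3 days

The precedence chain requires at least 2 distinct days.
HCI can't be placed before day 3, so the schedule must run through at least day 3.
3 works (last occupied day: day 3): for example Chem in day 2, Compilers in day 2, HCI in day 3, Statistics in day 1, Systems in day 1.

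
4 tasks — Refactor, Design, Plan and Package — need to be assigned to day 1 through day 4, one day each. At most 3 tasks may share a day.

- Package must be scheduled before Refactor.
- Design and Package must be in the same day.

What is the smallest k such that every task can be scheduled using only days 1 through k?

The precedence chain requires at least 2 distinct days.
With at most 3 per day and 4 tasks, at least 2 days are needed.
2 works (last occupied day: day 2): for example Design in day 1, Refactor in day 2, Plan in day 1, Package in day 1.

2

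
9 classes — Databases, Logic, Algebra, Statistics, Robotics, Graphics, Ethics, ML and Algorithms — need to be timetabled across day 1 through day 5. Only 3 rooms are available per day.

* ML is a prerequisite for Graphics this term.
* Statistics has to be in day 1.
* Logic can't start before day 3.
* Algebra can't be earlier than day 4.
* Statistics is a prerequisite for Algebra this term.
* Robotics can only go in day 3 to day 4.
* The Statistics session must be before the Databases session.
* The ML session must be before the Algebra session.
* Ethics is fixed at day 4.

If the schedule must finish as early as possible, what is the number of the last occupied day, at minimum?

The precedence chain requires at least 2 distinct days.
With at most 3 per day and 9 classes, at least 3 days are needed.
Algebra can't be placed before day 4, so the schedule must run through at least day 4.
4 works (last occupied day: day 4): for example Robotics=day 3, Ethics=day 4, ML=day 1, Graphics=day 2, Logic=day 3, Algorithms=day 1, Databases=day 2, Statistics=day 1, Algebra=day 4.

day 4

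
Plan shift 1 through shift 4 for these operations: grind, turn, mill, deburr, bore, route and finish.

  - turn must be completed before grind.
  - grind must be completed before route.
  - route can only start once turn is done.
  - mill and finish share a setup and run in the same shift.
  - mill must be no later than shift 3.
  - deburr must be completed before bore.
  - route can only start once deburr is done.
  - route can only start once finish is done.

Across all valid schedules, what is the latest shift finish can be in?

Downstream work caps finish at shift 3.
finish at shift 3 is achievable: deburr=shift 1; route=shift 4; mill=shift 3; turn=shift 1; bore=shift 2; grind=shift 2; finish=shift 3.

shift 3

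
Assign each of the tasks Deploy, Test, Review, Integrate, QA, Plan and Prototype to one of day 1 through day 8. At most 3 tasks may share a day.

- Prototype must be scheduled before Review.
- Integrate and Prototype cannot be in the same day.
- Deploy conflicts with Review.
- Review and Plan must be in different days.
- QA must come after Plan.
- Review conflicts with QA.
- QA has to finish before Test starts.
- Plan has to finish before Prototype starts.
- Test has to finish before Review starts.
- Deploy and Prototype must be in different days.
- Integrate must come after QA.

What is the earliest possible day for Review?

day 4

Precedence pushes Review to at least day 4.
Review at day 4 is achievable: Integrate=day 3; QA=day 2; Plan=day 1; Deploy=day 1; Test=day 3; Review=day 4; Prototype=day 2.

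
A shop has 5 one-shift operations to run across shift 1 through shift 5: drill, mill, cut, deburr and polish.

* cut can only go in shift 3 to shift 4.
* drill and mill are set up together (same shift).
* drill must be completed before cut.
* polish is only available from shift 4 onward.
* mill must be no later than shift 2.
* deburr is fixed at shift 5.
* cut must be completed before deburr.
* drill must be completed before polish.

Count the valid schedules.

Splitting on drill: it can be shift 1 (4), shift 2 (4). Listing each branch's schedules as (mill, cut, deburr, polish) by shift number:
drill=shift 1: (1,3,5,4) (1,3,5,5) (1,4,5,4) (1,4,5,5) — 4.
drill=shift 2: (2,3,5,4) (2,3,5,5) (2,4,5,4) (2,4,5,5) — 4.
Summing: 4 + 4 = 8.

8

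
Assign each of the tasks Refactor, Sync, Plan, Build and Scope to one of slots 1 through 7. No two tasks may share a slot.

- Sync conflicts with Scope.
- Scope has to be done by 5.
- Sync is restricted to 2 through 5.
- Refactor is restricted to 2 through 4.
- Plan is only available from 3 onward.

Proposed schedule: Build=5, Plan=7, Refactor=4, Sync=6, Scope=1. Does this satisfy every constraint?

No — it violates: Sync is restricted to 2 through 5

Sync is restricted to 2 through 5 — violated.
Plan is only available from 3 onward — holds.
Sync conflicts with Scope — holds.
Scope has to be done by 5 — holds.
No two tasks may share a slot — holds.
Refactor is restricted to 2 through 4 — holds.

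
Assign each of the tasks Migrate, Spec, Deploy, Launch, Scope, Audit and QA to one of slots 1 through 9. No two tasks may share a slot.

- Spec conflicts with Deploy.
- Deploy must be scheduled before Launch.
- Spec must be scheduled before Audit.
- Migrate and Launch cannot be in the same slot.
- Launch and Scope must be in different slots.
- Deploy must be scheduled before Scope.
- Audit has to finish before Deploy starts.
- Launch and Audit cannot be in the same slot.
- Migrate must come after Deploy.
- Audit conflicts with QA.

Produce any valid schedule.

Launch=5, Scope=6, Migrate=4, Audit=2, Spec=1, QA=7, Deploy=3

Checking: Audit(2) before Deploy(3); Deploy(3) before Migrate(4); Spec(1) before Audit(2); Deploy(3) before Scope(6); Deploy(3) before Launch(5); Spec(1) != Deploy(3); Launch(5) != Audit(2); Launch(5) != Scope(6); Audit(2) != QA(7); Migrate(4) != Launch(5); max 1 per slot (cap 1).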